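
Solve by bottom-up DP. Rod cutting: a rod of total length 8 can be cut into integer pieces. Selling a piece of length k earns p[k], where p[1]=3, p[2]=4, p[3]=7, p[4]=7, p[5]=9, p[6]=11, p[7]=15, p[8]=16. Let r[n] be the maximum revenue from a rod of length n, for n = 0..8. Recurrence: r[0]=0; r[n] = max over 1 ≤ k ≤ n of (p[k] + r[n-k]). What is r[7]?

   n    0    1    2    3    4    5    6    7    8
r[n]    0    3    6    9   12   15   18   21   24

21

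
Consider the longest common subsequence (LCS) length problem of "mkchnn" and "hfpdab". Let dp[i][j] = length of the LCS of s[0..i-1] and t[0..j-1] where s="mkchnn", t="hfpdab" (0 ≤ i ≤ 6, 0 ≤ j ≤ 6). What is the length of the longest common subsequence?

   ''  h  f  p  d  a  b
''  0  0  0  0  0  0  0
 m  0  0  0  0  0  0  0
 k  0  0  0  0  0  0  0
 c  0  0  0  0  0  0  0
 h  0  1  1  1  1  1  1
 n  0  1  1  1  1  1  1
 n  0  1  1  1  1  1  1

1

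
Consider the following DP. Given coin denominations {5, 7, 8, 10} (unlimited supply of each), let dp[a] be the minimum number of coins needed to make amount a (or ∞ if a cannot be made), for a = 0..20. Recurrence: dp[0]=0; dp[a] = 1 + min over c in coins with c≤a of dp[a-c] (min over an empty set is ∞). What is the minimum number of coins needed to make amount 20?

 a  0  1  2  3  4  5  6  7  8  9 10 11 12 13 14 15 16 17 18 19 20
dp  0  -  -  -  -  1  -  1  1  -  1  -  2  2  2  2  2  2  2  3  2
(- denotes ∞ / unreachable)

2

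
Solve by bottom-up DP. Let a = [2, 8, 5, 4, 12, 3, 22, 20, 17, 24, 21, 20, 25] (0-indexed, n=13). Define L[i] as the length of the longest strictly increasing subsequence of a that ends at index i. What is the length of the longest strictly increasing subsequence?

6

   i    0    1    2    3    4    5    6    7    8    9   10   11   12
a[i]    2    8    5    4   12    3   22   20   17   24   21   20   25
L[i]    1    2    2    2    3    2    4    4    4    5    5    5    6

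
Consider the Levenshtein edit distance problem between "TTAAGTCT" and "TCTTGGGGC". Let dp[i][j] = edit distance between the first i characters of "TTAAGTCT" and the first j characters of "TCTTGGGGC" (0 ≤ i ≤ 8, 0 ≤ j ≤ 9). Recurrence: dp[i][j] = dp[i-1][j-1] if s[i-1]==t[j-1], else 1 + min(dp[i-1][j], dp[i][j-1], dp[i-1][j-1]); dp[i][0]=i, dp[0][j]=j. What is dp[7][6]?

5

   ''  T  C  T  T  G  G  G  G  C
''  0  1  2  3  4  5  6  7  8  9
 T  1  0  1  2  3  4  5  6  7  8
 T  2  1  1  1  2  3  4  5  6  7
 A  3  2  2  2  2  3  4  5  6  7
 A  4  3  3  3  3  3  4  5  6  7
 G  5  4  4  4  4  3  3  4  5  6
 T  6  5  5  4  4  4  4  4  5  6
 C  7  6  5  5  5  5  5  5  5  5
 T  8  7  6  5  5  6  6  6  6  6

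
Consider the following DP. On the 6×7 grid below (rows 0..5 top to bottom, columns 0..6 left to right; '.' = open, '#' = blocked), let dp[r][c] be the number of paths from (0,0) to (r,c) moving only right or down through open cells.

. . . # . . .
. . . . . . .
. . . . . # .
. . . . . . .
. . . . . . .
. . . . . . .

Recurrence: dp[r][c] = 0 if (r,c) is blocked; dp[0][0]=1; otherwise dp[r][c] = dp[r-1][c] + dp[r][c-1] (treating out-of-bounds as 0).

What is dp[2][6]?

r\c   0   1   2   3   4   5   6
  0   1   1   1   0   0   0   0
  1   1   2   3   3   3   3   3
  2   1   3   6   9  12   0   3
  3   1   4  10  19  31  31  34
  4   1   5  15  34  65  96 130
  5   1   6  21  55 120 216 346

3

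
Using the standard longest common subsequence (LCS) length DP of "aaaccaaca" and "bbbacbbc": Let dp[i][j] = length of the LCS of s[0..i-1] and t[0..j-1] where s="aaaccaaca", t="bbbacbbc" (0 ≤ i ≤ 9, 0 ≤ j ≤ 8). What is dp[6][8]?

3

   ''  b  b  b  a  c  b  b  c
''  0  0  0  0  0  0  0  0  0
 a  0  0  0  0  1  1  1  1  1
 a  0  0  0  0  1  1  1  1  1
 a  0  0  0  0  1  1  1  1  1
 c  0  0  0  0  1  2  2  2  2
 c  0  0  0  0  1  2  2  2  3
 a  0  0  0  0  1  2  2  2  3
 a  0  0  0  0  1  2  2  2  3
 c  0  0  0  0  1  2  2  2  3
 a  0  0  0  0  1  2  2  2  3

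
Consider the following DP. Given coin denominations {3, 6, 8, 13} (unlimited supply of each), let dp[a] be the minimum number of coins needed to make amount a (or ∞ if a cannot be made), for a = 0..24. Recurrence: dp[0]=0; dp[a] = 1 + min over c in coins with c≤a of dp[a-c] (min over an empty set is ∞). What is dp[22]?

 a  0  1  2  3  4  5  6  7  8  9 10 11 12 13 14 15 16 17 18 19 20 21 22 23 24
dp  0  -  -  1  -  -  1  -  1  2  -  2  2  1  2  3  2  3  3  2  3  2  3  4  3
(- denotes ∞ / unreachable)

3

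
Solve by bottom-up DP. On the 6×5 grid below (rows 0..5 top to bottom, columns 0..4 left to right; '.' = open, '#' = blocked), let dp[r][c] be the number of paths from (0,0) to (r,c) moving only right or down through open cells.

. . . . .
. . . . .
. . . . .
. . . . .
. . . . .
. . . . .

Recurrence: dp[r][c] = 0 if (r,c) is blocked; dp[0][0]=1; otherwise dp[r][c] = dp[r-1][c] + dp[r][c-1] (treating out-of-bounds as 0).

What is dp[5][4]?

r\c   0   1   2   3   4
  0   1   1   1   1   1
  1   1   2   3   4   5
  2   1   3   6  10  15
  3   1   4  10  20  35
  4   1   5  15  35  70
  5   1   6  21  56 126

126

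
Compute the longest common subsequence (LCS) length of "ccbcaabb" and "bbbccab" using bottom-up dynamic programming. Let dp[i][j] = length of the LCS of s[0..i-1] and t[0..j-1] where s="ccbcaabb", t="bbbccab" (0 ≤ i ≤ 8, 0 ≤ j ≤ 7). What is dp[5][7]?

3

   ''  b  b  b  c  c  a  b
''  0  0  0  0  0  0  0  0
 c  0  0  0  0  1  1  1  1
 c  0  0  0  0  1  2  2  2
 b  0  1  1  1  1  2  2  3
 c  0  1  1  1  2  2  2  3
 a  0  1  1  1  2  2  3  3
 a  0  1  1  1  2  2  3  3
 b  0  1  2  2  2  2  3  4
 b  0  1  2  3  3  3  3  4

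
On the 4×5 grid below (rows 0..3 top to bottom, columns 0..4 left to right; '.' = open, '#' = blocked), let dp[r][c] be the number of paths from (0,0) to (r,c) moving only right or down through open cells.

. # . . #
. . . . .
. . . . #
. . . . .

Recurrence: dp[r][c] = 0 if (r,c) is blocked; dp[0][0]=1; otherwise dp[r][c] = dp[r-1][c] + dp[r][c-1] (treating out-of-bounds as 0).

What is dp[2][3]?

r\c   0   1   2   3   4
  0   1   0   0   0   0
  1   1   1   1   1   1
  2   1   2   3   4   0
  3   1   3   6  10  10

4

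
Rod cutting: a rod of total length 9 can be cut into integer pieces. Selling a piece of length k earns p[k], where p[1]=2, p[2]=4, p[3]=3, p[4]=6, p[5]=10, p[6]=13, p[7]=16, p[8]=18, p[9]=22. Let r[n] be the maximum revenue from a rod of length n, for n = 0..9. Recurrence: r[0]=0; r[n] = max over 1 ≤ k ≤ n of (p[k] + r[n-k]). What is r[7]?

16

   n    0    1    2    3    4    5    6    7    8    9
r[n]    0    2    4    6    8   10   13   16   18   22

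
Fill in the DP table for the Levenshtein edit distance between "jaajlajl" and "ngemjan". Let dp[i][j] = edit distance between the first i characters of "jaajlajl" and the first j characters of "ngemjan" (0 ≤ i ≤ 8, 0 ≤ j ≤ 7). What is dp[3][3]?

   ''  n  g  e  m  j  a  n
''  0  1  2  3  4  5  6  7
 j  1  1  2  3  4  4  5  6
 a  2  2  2  3  4  5  4  5
 a  3  3  3  3  4  5  5  5
 j  4  4  4  4  4  4  5  6
 l  5  5  5  5  5  5  5  6
 a  6  6  6  6  6  6  5  6
 j  7  7  7  7  7  6  6  6
 l  8  8  8  8  8  7  7  7

3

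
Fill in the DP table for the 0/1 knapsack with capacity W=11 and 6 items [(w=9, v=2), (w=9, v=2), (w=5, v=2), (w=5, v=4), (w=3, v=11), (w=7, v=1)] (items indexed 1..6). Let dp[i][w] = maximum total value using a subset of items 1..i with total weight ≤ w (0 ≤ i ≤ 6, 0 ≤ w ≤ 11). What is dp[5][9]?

15

i\w   0   1   2   3   4   5   6   7   8   9  10  11
  0   0   0   0   0   0   0   0   0   0   0   0   0
  1   0   0   0   0   0   0   0   0   0   2   2   2
  2   0   0   0   0   0   0   0   0   0   2   2   2
  3   0   0   0   0   0   2   2   2   2   2   2   2
  4   0   0   0   0   0   4   4   4   4   4   6   6
  5   0   0   0  11  11  11  11  11  15  15  15  15
  6   0   0   0  11  11  11  11  11  15  15  15  15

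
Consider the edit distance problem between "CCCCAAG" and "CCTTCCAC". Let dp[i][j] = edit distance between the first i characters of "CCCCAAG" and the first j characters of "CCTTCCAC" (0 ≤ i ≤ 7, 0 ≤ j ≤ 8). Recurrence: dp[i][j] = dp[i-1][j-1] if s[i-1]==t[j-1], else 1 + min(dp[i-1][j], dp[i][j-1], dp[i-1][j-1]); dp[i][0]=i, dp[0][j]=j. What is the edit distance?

4

   ''  C  C  T  T  C  C  A  C
''  0  1  2  3  4  5  6  7  8
 C  1  0  1  2  3  4  5  6  7
 C  2  1  0  1  2  3  4  5  6
 C  3  2  1  1  2  2  3  4  5
 C  4  3  2  2  2  2  2  3  4
 A  5  4  3  3  3  3  3  2  3
 A  6  5  4  4  4  4  4  3  3
 G  7  6  5  5  5  5  5  4  4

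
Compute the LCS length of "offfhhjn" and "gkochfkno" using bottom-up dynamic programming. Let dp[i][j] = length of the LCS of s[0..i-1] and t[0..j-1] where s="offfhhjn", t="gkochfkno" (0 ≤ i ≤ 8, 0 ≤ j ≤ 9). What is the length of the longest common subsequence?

3

   ''  g  k  o  c  h  f  k  n  o
''  0  0  0  0  0  0  0  0  0  0
 o  0  0  0  1  1  1  1  1  1  1
 f  0  0  0  1  1  1  2  2  2  2
 f  0  0  0  1  1  1  2  2  2  2
 f  0  0  0  1  1  1  2  2  2  2
 h  0  0  0  1  1  2  2  2  2  2
 h  0  0  0  1  1  2  2  2  2  2
 j  0  0  0  1  1  2  2  2  2  2
 n  0  0  0  1  1  2  2  2  3  3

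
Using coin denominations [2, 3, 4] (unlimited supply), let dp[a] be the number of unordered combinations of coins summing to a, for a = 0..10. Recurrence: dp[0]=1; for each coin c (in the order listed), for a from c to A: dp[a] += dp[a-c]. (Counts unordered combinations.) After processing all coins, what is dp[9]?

after  coin     0     1     2     3     4     5     6     7     8     9    10
          2     1     0     1     0     1     0     1     0     1     0     1
          3     1     0     1     1     1     1     2     1     2     2     2
          4     1     0     1     1     2     1     3     2     4     3     5

3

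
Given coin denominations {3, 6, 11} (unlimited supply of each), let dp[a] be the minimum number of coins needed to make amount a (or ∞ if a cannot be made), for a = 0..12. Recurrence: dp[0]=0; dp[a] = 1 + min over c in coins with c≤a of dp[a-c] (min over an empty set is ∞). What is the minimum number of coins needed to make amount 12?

 a  0  1  2  3  4  5  6  7  8  9 10 11 12
dp  0  -  -  1  -  -  1  -  -  2  -  1  2
(- denotes ∞ / unreachable)

2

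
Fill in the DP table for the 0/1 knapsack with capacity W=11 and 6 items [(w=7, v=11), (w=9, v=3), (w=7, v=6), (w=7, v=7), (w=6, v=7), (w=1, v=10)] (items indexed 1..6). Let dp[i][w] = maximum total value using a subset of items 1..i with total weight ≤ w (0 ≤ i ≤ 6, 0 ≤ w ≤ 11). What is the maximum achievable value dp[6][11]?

21

i\w   0   1   2   3   4   5   6   7   8   9  10  11
  0   0   0   0   0   0   0   0   0   0   0   0   0
  1   0   0   0   0   0   0   0  11  11  11  11  11
  2   0   0   0   0   0   0   0  11  11  11  11  11
  3   0   0   0   0   0   0   0  11  11  11  11  11
  4   0   0   0   0   0   0   0  11  11  11  11  11
  5   0   0   0   0   0   0   7  11  11  11  11  11
  6   0  10  10  10  10  10  10  17  21  21  21  21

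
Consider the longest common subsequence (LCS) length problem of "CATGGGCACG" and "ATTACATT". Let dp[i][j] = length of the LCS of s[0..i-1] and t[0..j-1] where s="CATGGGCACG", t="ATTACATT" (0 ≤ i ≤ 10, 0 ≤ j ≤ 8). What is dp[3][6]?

   ''  A  T  T  A  C  A  T  T
''  0  0  0  0  0  0  0  0  0
 C  0  0  0  0  0  1  1  1  1
 A  0  1  1  1  1  1  2  2  2
 T  0  1  2  2  2  2  2  3  3
 G  0  1  2  2  2  2  2  3  3
 G  0  1  2  2  2  2  2  3  3
 G  0  1  2  2  2  2  2  3  3
 C  0  1  2  2  2  3  3  3  3
 A  0  1  2  2  3  3  4  4  4
 C  0  1  2  2  3  4  4  4  4
 G  0  1  2  2  3  4  4  4  4

2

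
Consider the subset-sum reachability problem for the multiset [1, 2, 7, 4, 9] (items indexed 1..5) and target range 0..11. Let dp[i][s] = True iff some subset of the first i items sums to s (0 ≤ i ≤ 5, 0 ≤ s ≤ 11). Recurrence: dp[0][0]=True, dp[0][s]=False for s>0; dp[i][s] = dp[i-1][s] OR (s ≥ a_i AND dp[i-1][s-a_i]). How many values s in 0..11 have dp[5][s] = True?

12

i\s   0   1   2   3   4   5   6   7   8   9  10  11
  0   T   F   F   F   F   F   F   F   F   F   F   F
  1   T   T   F   F   F   F   F   F   F   F   F   F
  2   T   T   T   T   F   F   F   F   F   F   F   F
  3   T   T   T   T   F   F   F   T   T   T   T   F
  4   T   T   T   T   T   T   T   T   T   T   T   T
  5   T   T   T   T   T   T   T   T   T   T   T   T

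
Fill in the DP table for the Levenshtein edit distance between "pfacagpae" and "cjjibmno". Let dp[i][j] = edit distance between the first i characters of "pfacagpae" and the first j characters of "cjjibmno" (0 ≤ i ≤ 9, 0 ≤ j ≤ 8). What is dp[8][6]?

8

   ''  c  j  j  i  b  m  n  o
''  0  1  2  3  4  5  6  7  8
 p  1  1  2  3  4  5  6  7  8
 f  2  2  2  3  4  5  6  7  8
 a  3  3  3  3  4  5  6  7  8
 c  4  3  4  4  4  5  6  7  8
 a  5  4  4  5  5  5  6  7  8
 g  6  5  5  5  6  6  6  7  8
 p  7  6  6  6  6  7  7  7  8
 a  8  7  7  7  7  7  8  8  8
 e  9  8  8  8  8  8  8  9  9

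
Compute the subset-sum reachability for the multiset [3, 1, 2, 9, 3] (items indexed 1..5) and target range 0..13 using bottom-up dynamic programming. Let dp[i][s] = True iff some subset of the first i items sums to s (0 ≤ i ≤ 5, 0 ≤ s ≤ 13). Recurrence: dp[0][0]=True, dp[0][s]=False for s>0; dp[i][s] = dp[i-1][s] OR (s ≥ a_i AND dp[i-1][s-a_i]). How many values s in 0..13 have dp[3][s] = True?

7

i\s   0   1   2   3   4   5   6   7   8   9  10  11  12  13
  0   T   F   F   F   F   F   F   F   F   F   F   F   F   F
  1   T   F   F   T   F   F   F   F   F   F   F   F   F   F
  2   T   T   F   T   T   F   F   F   F   F   F   F   F   F
  3   T   T   T   T   T   T   T   F   F   F   F   F   F   F
  4   T   T   T   T   T   T   T   F   F   T   T   T   T   T
  5   T   T   T   T   T   T   T   T   T   T   T   T   T   T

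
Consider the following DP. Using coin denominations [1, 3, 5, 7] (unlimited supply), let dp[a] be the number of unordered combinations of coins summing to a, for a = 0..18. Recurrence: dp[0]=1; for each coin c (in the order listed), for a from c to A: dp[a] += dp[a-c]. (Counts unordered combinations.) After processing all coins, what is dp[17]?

after  coin     0     1     2     3     4     5     6     7     8     9    10    11    12    13    14    15    16    17    18
          1     1     1     1     1     1     1     1     1     1     1     1     1     1     1     1     1     1     1     1
          3     1     1     1     2     2     2     3     3     3     4     4     4     5     5     5     6     6     6     7
          5     1     1     1     2     2     3     4     4     5     6     7     8     9    10    11    13    14    15    17
          7     1     1     1     2     2     3     4     5     6     7     9    10    12    14    16    19    21    24    27

24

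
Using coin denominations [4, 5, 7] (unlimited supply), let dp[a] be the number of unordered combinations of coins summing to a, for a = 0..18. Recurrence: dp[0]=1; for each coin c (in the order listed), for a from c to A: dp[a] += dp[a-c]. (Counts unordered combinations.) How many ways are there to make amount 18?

after  coin     0     1     2     3     4     5     6     7     8     9    10    11    12    13    14    15    16    17    18
          4     1     0     0     0     1     0     0     0     1     0     0     0     1     0     0     0     1     0     0
          5     1     0     0     0     1     1     0     0     1     1     1     0     1     1     1     1     1     1     1
          7     1     0     0     0     1     1     0     1     1     1     1     1     2     1     2     2     2     2     2

2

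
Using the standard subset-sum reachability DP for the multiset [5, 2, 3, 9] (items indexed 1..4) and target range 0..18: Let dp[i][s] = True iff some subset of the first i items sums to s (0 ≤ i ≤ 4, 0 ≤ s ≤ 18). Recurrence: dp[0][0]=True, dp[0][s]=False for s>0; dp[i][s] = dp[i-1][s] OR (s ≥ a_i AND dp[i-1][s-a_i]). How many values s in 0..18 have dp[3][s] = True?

i\s   0   1   2   3   4   5   6   7   8   9  10  11  12  13  14  15  16  17  18
  0   T   F   F   F   F   F   F   F   F   F   F   F   F   F   F   F   F   F   F
  1   T   F   F   F   F   T   F   F   F   F   F   F   F   F   F   F   F   F   F
  2   T   F   T   F   F   T   F   T   F   F   F   F   F   F   F   F   F   F   F
  3   T   F   T   T   F   T   F   T   T   F   T   F   F   F   F   F   F   F   F
  4   T   F   T   T   F   T   F   T   T   T   T   T   T   F   T   F   T   T   F

7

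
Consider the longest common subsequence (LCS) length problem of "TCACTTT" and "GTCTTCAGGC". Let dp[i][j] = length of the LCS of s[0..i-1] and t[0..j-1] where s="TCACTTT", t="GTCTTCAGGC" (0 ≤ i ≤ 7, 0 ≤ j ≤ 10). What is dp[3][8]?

3

   ''  G  T  C  T  T  C  A  G  G  C
''  0  0  0  0  0  0  0  0  0  0  0
 T  0  0  1  1  1  1  1  1  1  1  1
 C  0  0  1  2  2  2  2  2  2  2  2
 A  0  0  1  2  2  2  2  3  3  3  3
 C  0  0  1  2  2  2  3  3  3  3  4
 T  0  0  1  2  3  3  3  3  3  3  4
 T  0  0  1  2  3  4  4  4  4  4  4
 T  0  0  1  2  3  4  4  4  4  4  4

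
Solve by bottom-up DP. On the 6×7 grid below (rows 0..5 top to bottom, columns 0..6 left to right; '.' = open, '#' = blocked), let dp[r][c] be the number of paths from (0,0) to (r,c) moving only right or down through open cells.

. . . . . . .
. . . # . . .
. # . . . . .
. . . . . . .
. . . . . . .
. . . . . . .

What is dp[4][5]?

41

r\c   0   1   2   3   4   5   6
  0   1   1   1   1   1   1   1
  1   1   2   3   0   1   2   3
  2   1   0   3   3   4   6   9
  3   1   1   4   7  11  17  26
  4   1   2   6  13  24  41  67
  5   1   3   9  22  46  87 154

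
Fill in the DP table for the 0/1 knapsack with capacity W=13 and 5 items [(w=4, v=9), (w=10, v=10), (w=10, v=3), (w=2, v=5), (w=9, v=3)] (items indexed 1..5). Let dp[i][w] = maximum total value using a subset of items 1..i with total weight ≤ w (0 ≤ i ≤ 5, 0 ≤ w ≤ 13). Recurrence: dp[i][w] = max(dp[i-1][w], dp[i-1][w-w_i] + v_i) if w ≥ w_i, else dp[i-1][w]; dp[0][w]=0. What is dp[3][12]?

10

i\w   0   1   2   3   4   5   6   7   8   9  10  11  12  13
  0   0   0   0   0   0   0   0   0   0   0   0   0   0   0
  1   0   0   0   0   9   9   9   9   9   9   9   9   9   9
  2   0   0   0   0   9   9   9   9   9   9  10  10  10  10
  3   0   0   0   0   9   9   9   9   9   9  10  10  10  10
  4   0   0   5   5   9   9  14  14  14  14  14  14  15  15
  5   0   0   5   5   9   9  14  14  14  14  14  14  15  15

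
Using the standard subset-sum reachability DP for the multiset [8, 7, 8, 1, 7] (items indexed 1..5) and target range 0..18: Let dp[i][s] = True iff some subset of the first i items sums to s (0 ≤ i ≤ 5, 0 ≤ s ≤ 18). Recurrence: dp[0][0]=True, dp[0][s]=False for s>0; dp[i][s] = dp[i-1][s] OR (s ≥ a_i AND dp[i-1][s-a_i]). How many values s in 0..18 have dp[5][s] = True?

9

i\s   0   1   2   3   4   5   6   7   8   9  10  11  12  13  14  15  16  17  18
  0   T   F   F   F   F   F   F   F   F   F   F   F   F   F   F   F   F   F   F
  1   T   F   F   F   F   F   F   F   T   F   F   F   F   F   F   F   F   F   F
  2   T   F   F   F   F   F   F   T   T   F   F   F   F   F   F   T   F   F   F
  3   T   F   F   F   F   F   F   T   T   F   F   F   F   F   F   T   T   F   F
  4   T   T   F   F   F   F   F   T   T   T   F   F   F   F   F   T   T   T   F
  5   T   T   F   F   F   F   F   T   T   T   F   F   F   F   T   T   T   T   F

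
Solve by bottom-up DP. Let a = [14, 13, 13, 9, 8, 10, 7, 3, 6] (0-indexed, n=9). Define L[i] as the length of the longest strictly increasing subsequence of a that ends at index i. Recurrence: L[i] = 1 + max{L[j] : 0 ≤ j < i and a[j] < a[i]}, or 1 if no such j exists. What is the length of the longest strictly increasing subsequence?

   i    0    1    2    3    4    5    6    7    8
a[i]   14   13   13    9    8   10    7    3    6
L[i]    1    1    1    1    1    2    1    1    2

2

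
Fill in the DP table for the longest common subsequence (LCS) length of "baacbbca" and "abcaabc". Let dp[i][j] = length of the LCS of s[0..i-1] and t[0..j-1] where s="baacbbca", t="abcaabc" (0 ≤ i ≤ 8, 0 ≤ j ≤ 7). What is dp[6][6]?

   ''  a  b  c  a  a  b  c
''  0  0  0  0  0  0  0  0
 b  0  0  1  1  1  1  1  1
 a  0  1  1  1  2  2  2  2
 a  0  1  1  1  2  3  3  3
 c  0  1  1  2  2  3  3  4
 b  0  1  2  2  2  3  4  4
 b  0  1  2  2  2  3  4  4
 c  0  1  2  3  3  3  4  5
 a  0  1  2  3  4  4  4  5

4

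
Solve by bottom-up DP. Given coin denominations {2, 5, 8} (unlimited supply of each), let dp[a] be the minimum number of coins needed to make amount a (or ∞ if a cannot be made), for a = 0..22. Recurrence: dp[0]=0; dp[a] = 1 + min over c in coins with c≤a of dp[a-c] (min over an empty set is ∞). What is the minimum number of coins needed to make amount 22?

 a  0  1  2  3  4  5  6  7  8  9 10 11 12 13 14 15 16 17 18 19 20 21 22
dp  0  -  1  -  2  1  3  2  1  3  2  4  3  2  4  3  2  4  3  5  4  3  5
(- denotes ∞ / unreachable)

5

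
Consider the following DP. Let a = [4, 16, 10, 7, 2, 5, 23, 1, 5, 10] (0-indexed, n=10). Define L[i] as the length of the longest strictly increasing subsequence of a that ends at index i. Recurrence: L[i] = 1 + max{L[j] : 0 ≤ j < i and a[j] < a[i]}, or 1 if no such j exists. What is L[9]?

   i    0    1    2    3    4    5    6    7    8    9
a[i]    4   16   10    7    2    5   23    1    5   10
L[i]    1    2    2    2    1    2    3    1    2    3

3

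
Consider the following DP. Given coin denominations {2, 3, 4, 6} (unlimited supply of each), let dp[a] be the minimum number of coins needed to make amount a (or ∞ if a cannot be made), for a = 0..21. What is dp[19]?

4

 a  0  1  2  3  4  5  6  7  8  9 10 11 12 13 14 15 16 17 18 19 20 21
dp  0  -  1  1  1  2  1  2  2  2  2  3  2  3  3  3  3  4  3  4  4  4
(- denotes ∞ / unreachable)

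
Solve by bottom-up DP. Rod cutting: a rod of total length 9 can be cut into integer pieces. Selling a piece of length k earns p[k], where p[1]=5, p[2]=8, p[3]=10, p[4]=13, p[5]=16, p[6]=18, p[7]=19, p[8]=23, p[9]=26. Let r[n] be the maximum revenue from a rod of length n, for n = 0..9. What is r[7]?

   n    0    1    2    3    4    5    6    7    8    9
r[n]    0    5   10   15   20   25   30   35   40   45

35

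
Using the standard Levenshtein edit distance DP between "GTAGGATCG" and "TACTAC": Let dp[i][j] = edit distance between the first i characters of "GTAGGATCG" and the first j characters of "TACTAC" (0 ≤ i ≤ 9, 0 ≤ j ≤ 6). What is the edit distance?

   ''  T  A  C  T  A  C
''  0  1  2  3  4  5  6
 G  1  1  2  3  4  5  6
 T  2  1  2  3  3  4  5
 A  3  2  1  2  3  3  4
 G  4  3  2  2  3  4  4
 G  5  4  3  3  3  4  5
 A  6  5  4  4  4  3  4
 T  7  6  5  5  4  4  4
 C  8  7  6  5  5  5  4
 G  9  8  7  6  6  6  5

5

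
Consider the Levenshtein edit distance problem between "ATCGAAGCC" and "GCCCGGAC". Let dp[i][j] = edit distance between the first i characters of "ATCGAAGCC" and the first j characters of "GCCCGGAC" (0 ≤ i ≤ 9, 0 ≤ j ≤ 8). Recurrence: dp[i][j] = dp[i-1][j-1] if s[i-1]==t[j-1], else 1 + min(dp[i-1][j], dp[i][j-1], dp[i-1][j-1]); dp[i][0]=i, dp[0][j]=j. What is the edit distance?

   ''  G  C  C  C  G  G  A  C
''  0  1  2  3  4  5  6  7  8
 A  1  1  2  3  4  5  6  6  7
 T  2  2  2  3  4  5  6  7  7
 C  3  3  2  2  3  4  5  6  7
 G  4  3  3  3  3  3  4  5  6
 A  5  4  4  4  4  4  4  4  5
 A  6  5  5  5  5  5  5  4  5
 G  7  6  6  6  6  5  5  5  5
 C  8  7  6  6  6  6  6  6  5
 C  9  8  7  6  6  7  7  7  6

6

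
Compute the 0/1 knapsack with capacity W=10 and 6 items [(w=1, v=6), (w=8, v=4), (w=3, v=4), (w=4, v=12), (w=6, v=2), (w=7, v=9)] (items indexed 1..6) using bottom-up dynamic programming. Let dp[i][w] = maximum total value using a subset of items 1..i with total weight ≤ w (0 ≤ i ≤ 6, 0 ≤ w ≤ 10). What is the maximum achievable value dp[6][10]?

i\w   0   1   2   3   4   5   6   7   8   9  10
  0   0   0   0   0   0   0   0   0   0   0   0
  1   0   6   6   6   6   6   6   6   6   6   6
  2   0   6   6   6   6   6   6   6   6  10  10
  3   0   6   6   6  10  10  10  10  10  10  10
  4   0   6   6   6  12  18  18  18  22  22  22
  5   0   6   6   6  12  18  18  18  22  22  22
  6   0   6   6   6  12  18  18  18  22  22  22

22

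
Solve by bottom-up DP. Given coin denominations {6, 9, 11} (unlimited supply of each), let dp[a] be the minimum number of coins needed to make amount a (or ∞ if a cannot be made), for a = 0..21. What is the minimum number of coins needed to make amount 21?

 a  0  1  2  3  4  5  6  7  8  9 10 11 12 13 14 15 16 17 18 19 20 21
dp  0  -  -  -  -  -  1  -  -  1  -  1  2  -  -  2  -  2  2  -  2  3
(- denotes ∞ / unreachable)

3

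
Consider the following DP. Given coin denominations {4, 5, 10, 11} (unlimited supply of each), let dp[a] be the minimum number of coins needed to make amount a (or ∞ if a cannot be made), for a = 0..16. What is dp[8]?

 a  0  1  2  3  4  5  6  7  8  9 10 11 12 13 14 15 16
dp  0  -  -  -  1  1  -  -  2  2  1  1  3  3  2  2  2
(- denotes ∞ / unreachable)

2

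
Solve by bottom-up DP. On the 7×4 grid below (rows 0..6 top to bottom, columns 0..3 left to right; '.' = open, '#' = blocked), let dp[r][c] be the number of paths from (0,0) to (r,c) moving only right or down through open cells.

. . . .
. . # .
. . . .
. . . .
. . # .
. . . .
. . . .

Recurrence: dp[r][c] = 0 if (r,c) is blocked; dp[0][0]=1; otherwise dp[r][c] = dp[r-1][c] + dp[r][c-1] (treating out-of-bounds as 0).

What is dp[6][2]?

r\c   0   1   2   3
  0   1   1   1   1
  1   1   2   0   1
  2   1   3   3   4
  3   1   4   7  11
  4   1   5   0  11
  5   1   6   6  17
  6   1   7  13  30

13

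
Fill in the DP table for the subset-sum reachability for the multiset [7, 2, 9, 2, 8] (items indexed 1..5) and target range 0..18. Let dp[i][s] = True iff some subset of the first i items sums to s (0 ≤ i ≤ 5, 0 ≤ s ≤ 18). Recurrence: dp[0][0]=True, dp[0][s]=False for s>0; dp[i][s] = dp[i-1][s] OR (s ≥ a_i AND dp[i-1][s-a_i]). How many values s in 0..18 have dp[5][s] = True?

14

i\s   0   1   2   3   4   5   6   7   8   9  10  11  12  13  14  15  16  17  18
  0   T   F   F   F   F   F   F   F   F   F   F   F   F   F   F   F   F   F   F
  1   T   F   F   F   F   F   F   T   F   F   F   F   F   F   F   F   F   F   F
  2   T   F   T   F   F   F   F   T   F   T   F   F   F   F   F   F   F   F   F
  3   T   F   T   F   F   F   F   T   F   T   F   T   F   F   F   F   T   F   T
  4   T   F   T   F   T   F   F   T   F   T   F   T   F   T   F   F   T   F   T
  5   T   F   T   F   T   F   F   T   T   T   T   T   T   T   F   T   T   T   T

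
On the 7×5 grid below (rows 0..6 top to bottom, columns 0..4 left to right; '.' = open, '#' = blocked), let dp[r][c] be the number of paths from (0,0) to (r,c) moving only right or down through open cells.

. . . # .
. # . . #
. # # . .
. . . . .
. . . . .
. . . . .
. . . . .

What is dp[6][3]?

r\c   0   1   2   3   4
  0   1   1   1   0   0
  1   1   0   1   1   0
  2   1   0   0   1   1
  3   1   1   1   2   3
  4   1   2   3   5   8
  5   1   3   6  11  19
  6   1   4  10  21  40

21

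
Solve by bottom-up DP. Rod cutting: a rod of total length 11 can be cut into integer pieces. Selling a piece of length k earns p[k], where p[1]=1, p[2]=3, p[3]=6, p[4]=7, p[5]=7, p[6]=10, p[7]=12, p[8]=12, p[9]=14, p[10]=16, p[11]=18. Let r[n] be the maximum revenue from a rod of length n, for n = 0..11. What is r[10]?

   n    0    1    2    3    4    5    6    7    8    9   10   11
r[n]    0    1    3    6    7    9   12   13   15   18   19   21

19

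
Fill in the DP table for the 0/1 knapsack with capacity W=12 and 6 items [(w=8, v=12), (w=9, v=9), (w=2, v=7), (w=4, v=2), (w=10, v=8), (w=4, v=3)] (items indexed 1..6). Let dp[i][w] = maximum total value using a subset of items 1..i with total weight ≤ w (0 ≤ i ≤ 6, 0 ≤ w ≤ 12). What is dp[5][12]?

i\w   0   1   2   3   4   5   6   7   8   9  10  11  12
  0   0   0   0   0   0   0   0   0   0   0   0   0   0
  1   0   0   0   0   0   0   0   0  12  12  12  12  12
  2   0   0   0   0   0   0   0   0  12  12  12  12  12
  3   0   0   7   7   7   7   7   7  12  12  19  19  19
  4   0   0   7   7   7   7   9   9  12  12  19  19  19
  5   0   0   7   7   7   7   9   9  12  12  19  19  19
  6   0   0   7   7   7   7  10  10  12  12  19  19  19

19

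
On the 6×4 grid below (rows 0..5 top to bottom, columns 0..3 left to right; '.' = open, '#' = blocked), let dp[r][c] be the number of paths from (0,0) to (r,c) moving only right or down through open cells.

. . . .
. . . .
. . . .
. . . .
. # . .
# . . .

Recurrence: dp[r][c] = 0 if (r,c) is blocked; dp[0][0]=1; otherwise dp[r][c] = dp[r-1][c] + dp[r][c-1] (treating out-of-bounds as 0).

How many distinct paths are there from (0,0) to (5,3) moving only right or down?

40

r\c   0   1   2   3
  0   1   1   1   1
  1   1   2   3   4
  2   1   3   6  10
  3   1   4  10  20
  4   1   0  10  30
  5   0   0  10  40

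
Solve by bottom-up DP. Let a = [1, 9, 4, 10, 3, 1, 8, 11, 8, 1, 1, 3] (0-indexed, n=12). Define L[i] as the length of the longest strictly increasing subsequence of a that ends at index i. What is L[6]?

3

   i    0    1    2    3    4    5    6    7    8    9   10   11
a[i]    1    9    4   10    3    1    8   11    8    1    1    3
L[i]    1    2    2    3    2    1    3    4    3    1    1    2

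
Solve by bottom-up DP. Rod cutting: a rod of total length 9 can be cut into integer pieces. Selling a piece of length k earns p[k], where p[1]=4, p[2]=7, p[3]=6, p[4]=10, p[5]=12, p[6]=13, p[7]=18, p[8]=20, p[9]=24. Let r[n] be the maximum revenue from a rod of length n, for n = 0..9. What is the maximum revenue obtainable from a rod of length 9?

36

   n    0    1    2    3    4    5    6    7    8    9
r[n]    0    4    8   12   16   20   24   28   32   36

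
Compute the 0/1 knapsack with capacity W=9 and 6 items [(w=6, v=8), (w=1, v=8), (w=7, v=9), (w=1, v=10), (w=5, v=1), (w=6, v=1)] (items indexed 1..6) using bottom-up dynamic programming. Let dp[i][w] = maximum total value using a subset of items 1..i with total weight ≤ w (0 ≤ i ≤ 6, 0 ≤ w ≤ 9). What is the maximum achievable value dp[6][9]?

27

i\w   0   1   2   3   4   5   6   7   8   9
  0   0   0   0   0   0   0   0   0   0   0
  1   0   0   0   0   0   0   8   8   8   8
  2   0   8   8   8   8   8   8  16  16  16
  3   0   8   8   8   8   8   8  16  17  17
  4   0  10  18  18  18  18  18  18  26  27
  5   0  10  18  18  18  18  18  19  26  27
  6   0  10  18  18  18  18  18  19  26  27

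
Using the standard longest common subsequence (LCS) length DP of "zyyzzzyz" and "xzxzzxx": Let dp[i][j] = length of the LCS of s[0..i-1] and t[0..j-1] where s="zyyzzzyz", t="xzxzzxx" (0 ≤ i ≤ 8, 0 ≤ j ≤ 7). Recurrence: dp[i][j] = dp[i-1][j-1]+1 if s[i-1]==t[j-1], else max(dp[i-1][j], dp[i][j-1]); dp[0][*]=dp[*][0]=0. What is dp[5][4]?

   ''  x  z  x  z  z  x  x
''  0  0  0  0  0  0  0  0
 z  0  0  1  1  1  1  1  1
 y  0  0  1  1  1  1  1  1
 y  0  0  1  1  1  1  1  1
 z  0  0  1  1  2  2  2  2
 z  0  0  1  1  2  3  3  3
 z  0  0  1  1  2  3  3  3
 y  0  0  1  1  2  3  3  3
 z  0  0  1  1  2  3  3  3

2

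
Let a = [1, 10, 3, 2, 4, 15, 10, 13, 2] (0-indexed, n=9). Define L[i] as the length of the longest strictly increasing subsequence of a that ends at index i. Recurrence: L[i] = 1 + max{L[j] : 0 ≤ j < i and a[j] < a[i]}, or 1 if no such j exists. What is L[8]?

   i    0    1    2    3    4    5    6    7    8
a[i]    1   10    3    2    4   15   10   13    2
L[i]    1    2    2    2    3    4    4    5    2

2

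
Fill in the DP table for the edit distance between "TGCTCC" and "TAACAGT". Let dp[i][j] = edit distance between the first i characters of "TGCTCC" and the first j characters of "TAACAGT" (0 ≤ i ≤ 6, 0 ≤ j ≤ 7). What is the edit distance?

   ''  T  A  A  C  A  G  T
''  0  1  2  3  4  5  6  7
 T  1  0  1  2  3  4  5  6
 G  2  1  1  2  3  4  4  5
 C  3  2  2  2  2  3  4  5
 T  4  3  3  3  3  3  4  4
 C  5  4  4  4  3  4  4  5
 C  6  5  5  5  4  4  5  5

5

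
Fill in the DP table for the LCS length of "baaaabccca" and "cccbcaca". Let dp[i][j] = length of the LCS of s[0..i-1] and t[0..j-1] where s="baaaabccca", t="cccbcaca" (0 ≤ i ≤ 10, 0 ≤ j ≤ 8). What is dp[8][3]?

2

   ''  c  c  c  b  c  a  c  a
''  0  0  0  0  0  0  0  0  0
 b  0  0  0  0  1  1  1  1  1
 a  0  0  0  0  1  1  2  2  2
 a  0  0  0  0  1  1  2  2  3
 a  0  0  0  0  1  1  2  2  3
 a  0  0  0  0  1  1  2  2  3
 b  0  0  0  0  1  1  2  2  3
 c  0  1  1  1  1  2  2  3  3
 c  0  1  2  2  2  2  2  3  3
 c  0  1  2  3  3  3  3  3  3
 a  0  1  2  3  3  3  4  4  4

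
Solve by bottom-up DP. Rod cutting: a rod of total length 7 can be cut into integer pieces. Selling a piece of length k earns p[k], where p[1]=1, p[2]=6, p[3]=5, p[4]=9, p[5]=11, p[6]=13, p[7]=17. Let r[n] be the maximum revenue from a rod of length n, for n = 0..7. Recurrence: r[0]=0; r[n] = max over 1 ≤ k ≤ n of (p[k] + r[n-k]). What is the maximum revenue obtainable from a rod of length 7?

   n    0    1    2    3    4    5    6    7
r[n]    0    1    6    7   12   13   18   19

19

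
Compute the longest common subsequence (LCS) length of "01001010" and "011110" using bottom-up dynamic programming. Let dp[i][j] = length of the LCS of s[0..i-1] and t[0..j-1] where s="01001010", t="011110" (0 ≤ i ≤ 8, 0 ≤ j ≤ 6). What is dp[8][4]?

   ''  0  1  1  1  1  0
''  0  0  0  0  0  0  0
 0  0  1  1  1  1  1  1
 1  0  1  2  2  2  2  2
 0  0  1  2  2  2  2  3
 0  0  1  2  2  2  2  3
 1  0  1  2  3  3  3  3
 0  0  1  2  3  3  3  4
 1  0  1  2  3  4  4  4
 0  0  1  2  3  4  4  5

4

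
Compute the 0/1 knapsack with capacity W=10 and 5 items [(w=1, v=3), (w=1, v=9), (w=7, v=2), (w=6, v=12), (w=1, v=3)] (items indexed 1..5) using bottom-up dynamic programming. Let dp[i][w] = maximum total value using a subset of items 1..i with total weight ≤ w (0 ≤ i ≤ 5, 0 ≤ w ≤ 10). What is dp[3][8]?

12

i\w   0   1   2   3   4   5   6   7   8   9  10
  0   0   0   0   0   0   0   0   0   0   0   0
  1   0   3   3   3   3   3   3   3   3   3   3
  2   0   9  12  12  12  12  12  12  12  12  12
  3   0   9  12  12  12  12  12  12  12  14  14
  4   0   9  12  12  12  12  12  21  24  24  24
  5   0   9  12  15  15  15  15  21  24  27  27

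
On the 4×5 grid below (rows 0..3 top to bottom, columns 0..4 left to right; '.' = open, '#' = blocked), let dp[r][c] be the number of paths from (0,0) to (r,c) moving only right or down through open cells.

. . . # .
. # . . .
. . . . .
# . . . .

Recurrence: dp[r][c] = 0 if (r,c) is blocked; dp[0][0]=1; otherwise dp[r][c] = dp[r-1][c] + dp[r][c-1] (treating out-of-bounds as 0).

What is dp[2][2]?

2

r\c   0   1   2   3   4
  0   1   1   1   0   0
  1   1   0   1   1   1
  2   1   1   2   3   4
  3   0   1   3   6  10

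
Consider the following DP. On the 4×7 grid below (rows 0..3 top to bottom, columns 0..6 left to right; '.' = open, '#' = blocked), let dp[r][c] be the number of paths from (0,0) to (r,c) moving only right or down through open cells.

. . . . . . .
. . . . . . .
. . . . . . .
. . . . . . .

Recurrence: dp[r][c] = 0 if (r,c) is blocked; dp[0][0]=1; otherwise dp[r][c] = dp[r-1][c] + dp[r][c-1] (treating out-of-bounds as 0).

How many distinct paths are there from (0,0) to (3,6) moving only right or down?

84

r\c   0   1   2   3   4   5   6
  0   1   1   1   1   1   1   1
  1   1   2   3   4   5   6   7
  2   1   3   6  10  15  21  28
  3   1   4  10  20  35  56  84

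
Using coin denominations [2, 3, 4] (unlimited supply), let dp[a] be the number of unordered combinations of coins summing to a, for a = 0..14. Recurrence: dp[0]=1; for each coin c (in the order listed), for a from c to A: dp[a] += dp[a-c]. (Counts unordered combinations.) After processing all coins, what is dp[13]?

after  coin     0     1     2     3     4     5     6     7     8     9    10    11    12    13    14
          2     1     0     1     0     1     0     1     0     1     0     1     0     1     0     1
          3     1     0     1     1     1     1     2     1     2     2     2     2     3     2     3
          4     1     0     1     1     2     1     3     2     4     3     5     4     7     5     8

5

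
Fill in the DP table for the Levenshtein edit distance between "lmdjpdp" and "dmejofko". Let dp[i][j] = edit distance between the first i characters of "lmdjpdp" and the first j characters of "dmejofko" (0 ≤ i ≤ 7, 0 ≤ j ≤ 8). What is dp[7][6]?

5

   ''  d  m  e  j  o  f  k  o
''  0  1  2  3  4  5  6  7  8
 l  1  1  2  3  4  5  6  7  8
 m  2  2  1  2  3  4  5  6  7
 d  3  2  2  2  3  4  5  6  7
 j  4  3  3  3  2  3  4  5  6
 p  5  4  4  4  3  3  4  5  6
 d  6  5  5  5  4  4  4  5  6
 p  7  6  6  6  5  5  5  5  6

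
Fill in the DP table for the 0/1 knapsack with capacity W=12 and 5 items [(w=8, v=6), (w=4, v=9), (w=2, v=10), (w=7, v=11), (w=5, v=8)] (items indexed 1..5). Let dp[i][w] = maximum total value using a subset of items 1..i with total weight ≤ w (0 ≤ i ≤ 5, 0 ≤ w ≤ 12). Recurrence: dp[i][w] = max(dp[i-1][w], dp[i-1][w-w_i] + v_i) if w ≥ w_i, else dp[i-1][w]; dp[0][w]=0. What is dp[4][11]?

21

i\w   0   1   2   3   4   5   6   7   8   9  10  11  12
  0   0   0   0   0   0   0   0   0   0   0   0   0   0
  1   0   0   0   0   0   0   0   0   6   6   6   6   6
  2   0   0   0   0   9   9   9   9   9   9   9   9  15
  3   0   0  10  10  10  10  19  19  19  19  19  19  19
  4   0   0  10  10  10  10  19  19  19  21  21  21  21
  5   0   0  10  10  10  10  19  19  19  21  21  27  27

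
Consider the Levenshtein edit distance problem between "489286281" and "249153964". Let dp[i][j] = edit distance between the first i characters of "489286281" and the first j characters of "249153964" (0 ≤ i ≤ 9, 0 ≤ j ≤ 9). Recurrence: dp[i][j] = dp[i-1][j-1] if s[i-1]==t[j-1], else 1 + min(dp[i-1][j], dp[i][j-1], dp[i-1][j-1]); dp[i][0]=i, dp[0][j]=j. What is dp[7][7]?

6

   ''  2  4  9  1  5  3  9  6  4
''  0  1  2  3  4  5  6  7  8  9
 4  1  1  1  2  3  4  5  6  7  8
 8  2  2  2  2  3  4  5  6  7  8
 9  3  3  3  2  3  4  5  5  6  7
 2  4  3  4  3  3  4  5  6  6  7
 8  5  4  4  4  4  4  5  6  7  7
 6  6  5  5  5  5  5  5  6  6  7
 2  7  6  6  6  6  6  6  6  7  7
 8  8  7  7  7  7  7  7  7  7  8
 1  9  8  8  8  7  8  8  8  8  8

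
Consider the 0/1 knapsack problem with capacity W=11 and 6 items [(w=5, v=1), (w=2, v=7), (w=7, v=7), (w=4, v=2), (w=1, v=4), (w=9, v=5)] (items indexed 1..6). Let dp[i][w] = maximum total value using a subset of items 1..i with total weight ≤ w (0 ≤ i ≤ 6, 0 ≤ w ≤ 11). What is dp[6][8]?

13

i\w   0   1   2   3   4   5   6   7   8   9  10  11
  0   0   0   0   0   0   0   0   0   0   0   0   0
  1   0   0   0   0   0   1   1   1   1   1   1   1
  2   0   0   7   7   7   7   7   8   8   8   8   8
  3   0   0   7   7   7   7   7   8   8  14  14  14
  4   0   0   7   7   7   7   9   9   9  14  14  14
  5   0   4   7  11  11  11  11  13  13  14  18  18
  6   0   4   7  11  11  11  11  13  13  14  18  18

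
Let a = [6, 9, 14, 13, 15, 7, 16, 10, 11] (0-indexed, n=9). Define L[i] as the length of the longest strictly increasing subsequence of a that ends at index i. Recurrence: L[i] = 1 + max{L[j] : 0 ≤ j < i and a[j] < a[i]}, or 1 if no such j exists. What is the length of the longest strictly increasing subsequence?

   i    0    1    2    3    4    5    6    7    8
a[i]    6    9   14   13   15    7   16   10   11
L[i]    1    2    3    3    4    2    5    3    4

5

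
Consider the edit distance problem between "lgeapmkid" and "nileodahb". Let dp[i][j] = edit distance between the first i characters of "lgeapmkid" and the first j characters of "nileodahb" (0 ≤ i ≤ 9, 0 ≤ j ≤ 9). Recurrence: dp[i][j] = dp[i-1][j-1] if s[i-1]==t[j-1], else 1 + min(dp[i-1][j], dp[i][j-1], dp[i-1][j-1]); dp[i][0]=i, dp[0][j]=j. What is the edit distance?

9

   ''  n  i  l  e  o  d  a  h  b
''  0  1  2  3  4  5  6  7  8  9
 l  1  1  2  2  3  4  5  6  7  8
 g  2  2  2  3  3  4  5  6  7  8
 e  3  3  3  3  3  4  5  6  7  8
 a  4  4  4  4  4  4  5  5  6  7
 p  5  5  5  5  5  5  5  6  6  7
 m  6  6  6  6  6  6  6  6  7  7
 k  7  7  7  7  7  7  7  7  7  8
 i  8  8  7  8  8  8  8  8  8  8
 d  9  9  8  8  9  9  8  9  9  9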